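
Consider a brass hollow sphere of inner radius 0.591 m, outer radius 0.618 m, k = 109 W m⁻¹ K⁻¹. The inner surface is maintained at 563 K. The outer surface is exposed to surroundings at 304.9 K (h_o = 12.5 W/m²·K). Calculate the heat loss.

Resistance network (inner→outer):
  R_brass = (1/0.591 − 1/0.618)/(4πk) = 0.07392/(4π·109) = 5.397×10^-5 K/W
  R_conv,out = 1/(4πr²h) = 1/(4π·0.618²·12.5) = 0.01667 K/W
ΣR = 5.397×10^-5 + 0.01667 = 0.01672 K/W
Q = ΔT/ΣR = (563 K − 304.9 K)/0.01672 = 15400 W

Q = 15400 W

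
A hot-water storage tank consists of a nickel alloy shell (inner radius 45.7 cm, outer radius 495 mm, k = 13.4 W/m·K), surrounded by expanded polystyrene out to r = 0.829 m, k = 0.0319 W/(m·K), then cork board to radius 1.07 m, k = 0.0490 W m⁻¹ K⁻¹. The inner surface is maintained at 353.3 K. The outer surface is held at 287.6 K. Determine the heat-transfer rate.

Q = 26.6 W

Treat each layer as a resistance in series:
  R_nickel alloy = (1/0.457 − 1/0.495)/(4πk) = 0.1680/(4π·13.4) = 9.976×10^-4 K/W
  R_expanded polystyrene = (1/0.495 − 1/0.829)/(4πk) = 0.8139/(4π·0.0319) = 2.030 K/W
  R_cork board = (1/0.829 − 1/1.07)/(4πk) = 0.2717/(4π·0.0490) = 0.4412 K/W
ΣR = 9.976×10^-4 + 2.030 + 0.4412 = 2.472 K/W
Q = ΔT/ΣR = (353.3 K − 287.6 K)/2.472 = 26.6 W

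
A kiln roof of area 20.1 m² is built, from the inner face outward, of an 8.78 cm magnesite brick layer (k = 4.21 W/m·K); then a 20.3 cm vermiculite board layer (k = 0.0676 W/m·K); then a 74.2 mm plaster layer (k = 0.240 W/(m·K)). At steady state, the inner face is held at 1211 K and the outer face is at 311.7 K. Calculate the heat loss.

Treat each layer as a resistance in series:
  R_magnesite brick = L/(kA) = 0.0878/(4.21·20.1) = 0.001038 K/W
  R_vermiculite board = L/(kA) = 0.203/(0.0676·20.1) = 0.1494 K/W
  R_plaster = L/(kA) = 0.0742/(0.240·20.1) = 0.01538 K/W
ΣR = 0.001038 + 0.1494 + 0.01538 = 0.1658 K/W
Q = ΔT/ΣR = (1211 K − 311.7 K)/0.1658 = 5420 W

Q = 5.42 kW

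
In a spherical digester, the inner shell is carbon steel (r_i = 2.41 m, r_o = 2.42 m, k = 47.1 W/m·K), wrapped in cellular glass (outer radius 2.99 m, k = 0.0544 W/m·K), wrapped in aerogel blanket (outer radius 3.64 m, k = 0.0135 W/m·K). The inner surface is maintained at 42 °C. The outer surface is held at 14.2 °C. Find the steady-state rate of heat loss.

Treat each layer as a resistance in series:
  R_carbon steel = (1/2.41 − 1/2.42)/(4πk) = 0.001715/(4π·47.1) = 2.897×10^-6 K/W
  R_cellular glass = (1/2.42 − 1/2.99)/(4πk) = 0.07877/(4π·0.0544) = 0.1152 K/W
  R_aerogel blanket = (1/2.99 − 1/3.64)/(4πk) = 0.05972/(4π·0.0135) = 0.3520 K/W
ΣR = 2.897×10^-6 + 0.1152 + 0.3520 = 0.4672 K/W
Q = ΔT/ΣR = (42 °C − 14.2 °C)/0.4672 = 59.5 W

Q = 59.5 W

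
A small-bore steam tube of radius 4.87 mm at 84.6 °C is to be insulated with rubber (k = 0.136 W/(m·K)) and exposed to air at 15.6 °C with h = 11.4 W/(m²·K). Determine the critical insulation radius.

r_cr = 1.19 cm

For a cylinder, r_cr = k_ins/h = 0.136/11.4 = 0.0119 m = 1.19 cm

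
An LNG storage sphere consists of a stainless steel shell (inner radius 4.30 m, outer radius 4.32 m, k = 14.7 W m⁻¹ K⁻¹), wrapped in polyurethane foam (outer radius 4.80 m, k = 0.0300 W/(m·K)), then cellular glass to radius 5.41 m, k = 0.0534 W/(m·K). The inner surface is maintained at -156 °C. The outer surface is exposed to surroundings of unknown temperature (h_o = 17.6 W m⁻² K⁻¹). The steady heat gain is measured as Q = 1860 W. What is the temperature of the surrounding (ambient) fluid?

T_out = 23.6 °C

Series resistances:
  R_stainless steel = (1/4.30 − 1/4.32)/(4πk) = 0.001077/(4π·14.7) = 5.828×10^-6 K/W
  R_polyurethane foam = (1/4.32 − 1/4.80)/(4πk) = 0.02315/(4π·0.0300) = 0.06140 K/W
  R_cellular glass = (1/4.80 − 1/5.41)/(4πk) = 0.02349/(4π·0.0534) = 0.03501 K/W
  R_conv,out = 1/(4πr²h) = 1/(4π·5.41²·17.6) = 1.545×10^-4 K/W
ΣR = 0.09657 K/W
ΔT = Q·ΣR = 1860 × 0.09657 = 179.6 K
Heat flows inward, so T_out = T_in + ΔT = -156 + 179.6 = 23.6 °C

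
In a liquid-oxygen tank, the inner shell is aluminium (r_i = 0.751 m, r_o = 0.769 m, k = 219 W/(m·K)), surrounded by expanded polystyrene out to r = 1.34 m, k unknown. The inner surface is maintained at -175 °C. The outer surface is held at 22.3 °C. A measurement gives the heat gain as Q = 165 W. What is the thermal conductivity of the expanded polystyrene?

ΣR = ΔT/Q = |-175 − 22.3|/165 = 1.196 K/W
Known resistances:
  R_aluminium = (1/0.751 − 1/0.769)/(4πk) = 0.03117/(4π·219) = 1.133×10^-5 K/W
R_expanded polystyrene = ΣR − ΣR_known = 1.196 − 1.133×10^-5 = 1.196 K/W
(1/r₁−1/r₂)/(4πk) = 1.196 ⇒ k = 0.5541/(4π·1.196) = 0.0369 W/m·K

k = 0.0369 W/m·K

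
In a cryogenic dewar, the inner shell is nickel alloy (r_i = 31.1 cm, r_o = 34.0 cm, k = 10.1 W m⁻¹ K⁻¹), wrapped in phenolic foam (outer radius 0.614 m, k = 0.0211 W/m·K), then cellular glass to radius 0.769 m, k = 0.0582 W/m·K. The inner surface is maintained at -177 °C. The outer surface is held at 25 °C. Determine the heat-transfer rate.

Series thermal resistances, inner to outer:
  R_nickel alloy = (1/0.311 − 1/0.340)/(4πk) = 0.2743/(4π·10.1) = 0.002161 K/W
  R_phenolic foam = (1/0.340 − 1/0.614)/(4πk) = 1.313/(4π·0.0211) = 4.950 K/W
  R_cellular glass = (1/0.614 − 1/0.769)/(4πk) = 0.3283/(4π·0.0582) = 0.4489 K/W
ΣR = 0.002161 + 4.950 + 0.4489 = 5.401 K/W
Q = ΔT/ΣR = (-177 °C − 25 °C)/5.401 = -37.4 W
(Negative Q ⇒ heat flows inward; heat gain = 37.4 W.)

Q = 37.4 W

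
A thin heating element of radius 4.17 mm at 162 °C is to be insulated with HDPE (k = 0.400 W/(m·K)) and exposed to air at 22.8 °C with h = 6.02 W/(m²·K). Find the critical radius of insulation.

For a cylinder, r_cr = k_ins/h = 0.400/6.02 = 0.0664 m = 6.64 cm

r_cr = 6.64 cm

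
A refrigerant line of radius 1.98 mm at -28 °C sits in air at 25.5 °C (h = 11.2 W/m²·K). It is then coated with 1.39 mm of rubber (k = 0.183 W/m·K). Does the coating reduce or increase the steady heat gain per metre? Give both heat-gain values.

Critical radius for a cylinder: r_cr = k/h = 0.0163 m = 1.63 cm.
Outer radius after coating: r₂ = 0.00198 + 0.00139 = 0.00337 m.
Since r₁ < r_cr and r₂ ≤ r_cr, the coating moves toward the maximum at r_cr — heat gain rises.
Bare: R = 1/(2πr₁h) = 7.177 m·K/W; Q = 53.5/7.177 = 7.45 W/m.
Coated: R = R_cond + R_conv = 4.679 m·K/W; Q = 53.5/4.679 = 11.4 W/m.

increases: 7.45 → 11.4 W/m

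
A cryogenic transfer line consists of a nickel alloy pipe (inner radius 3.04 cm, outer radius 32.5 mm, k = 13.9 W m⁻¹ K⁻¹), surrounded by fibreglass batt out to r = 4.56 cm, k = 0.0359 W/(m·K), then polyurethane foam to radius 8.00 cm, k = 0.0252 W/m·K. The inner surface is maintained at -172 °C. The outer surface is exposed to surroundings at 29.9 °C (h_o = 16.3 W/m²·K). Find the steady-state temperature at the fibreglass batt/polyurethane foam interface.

Resistance network (inner→outer):
  R'_nickel alloy = ln(0.0325/0.0304)/(2πk) = 0.06680/(2π·13.9) = 7.648×10^-4 m·K/W
  R'_fibreglass batt = ln(0.0456/0.0325)/(2πk) = 0.3387/(2π·0.0359) = 1.501 m·K/W
  R'_polyurethane foam = ln(0.0800/0.0456)/(2πk) = 0.5621/(2π·0.0252) = 3.550 m·K/W
  R'_conv,out = 1/(2πr h) = 1/(2π·0.0800·16.3) = 0.1221 m·K/W
ΣR = 7.648×10^-4 + 1.501 + 3.550 + 0.1221 = 5.174 m·K/W
Q' = ΔT/ΣR = (-172 °C − 29.9 °C)/5.174 = -39.02 W/m
From the inner boundary to the fibreglass batt/polyurethane foam interface, ΣR_partial = 1.502 m·K/W.
T_interface = T_in − Q'·ΣR_partial = -172 °C − (-39.02)(1.502) = -113 °C

T = -113 °C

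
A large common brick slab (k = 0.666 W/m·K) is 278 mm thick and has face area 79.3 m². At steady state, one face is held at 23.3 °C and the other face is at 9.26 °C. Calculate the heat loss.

Q = kA·ΔT/L = 0.666 × 79.3 × |23.3 °C − 9.26 °C| / 0.278 = 2670 W

Q = 2670 W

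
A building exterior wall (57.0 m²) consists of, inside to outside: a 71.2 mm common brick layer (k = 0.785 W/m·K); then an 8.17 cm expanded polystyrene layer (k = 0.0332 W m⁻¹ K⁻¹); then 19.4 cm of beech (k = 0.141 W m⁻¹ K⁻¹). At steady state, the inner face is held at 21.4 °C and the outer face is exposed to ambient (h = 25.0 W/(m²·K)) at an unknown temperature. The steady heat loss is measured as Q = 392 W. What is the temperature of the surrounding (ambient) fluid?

Series resistances:
  R_common brick = L/(kA) = 0.0712/(0.785·57.0) = 0.001591 K/W
  R_expanded polystyrene = L/(kA) = 0.0817/(0.0332·57.0) = 0.04317 K/W
  R_beech = L/(kA) = 0.194/(0.141·57.0) = 0.02414 K/W
  R_conv,out = 1/(hA) = 1/(25.0·57.0) = 7.018×10^-4 K/W
ΣR = 0.06960 K/W
ΔT = Q·ΣR = 392 × 0.06960 = 27.28 K
Heat flows outward, so T_out = T_in − ΔT = 21.4 − 27.28 = -5.88 °C

T_out = -5.88 °C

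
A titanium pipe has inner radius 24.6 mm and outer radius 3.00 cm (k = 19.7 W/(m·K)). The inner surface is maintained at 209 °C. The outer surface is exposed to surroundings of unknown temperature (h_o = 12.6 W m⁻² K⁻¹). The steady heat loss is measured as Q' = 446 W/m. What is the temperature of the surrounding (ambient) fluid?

Series resistances:
  R'_titanium = ln(0.0300/0.0246)/(2πk) = 0.1985/(2π·19.7) = 0.001603 m·K/W
  R'_conv,out = 1/(2πr h) = 1/(2π·0.0300·12.6) = 0.4210 m·K/W
ΣR = 0.4226 m·K/W
ΔT = Q'·ΣR = 446 × 0.4226 = 188.5 K
Heat flows outward, so T_out = T_in − ΔT = 209 − 188.5 = 20.5 °C

T_out = 20.5 °C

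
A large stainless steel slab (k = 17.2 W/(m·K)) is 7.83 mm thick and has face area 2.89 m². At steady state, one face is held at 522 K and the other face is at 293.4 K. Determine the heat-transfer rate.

Q = 1.45×10^6 W

Q = kA·ΔT/L = 17.2 × 2.89 × |522 K − 293.4 K| / 0.00783 = 1.45×10^6 W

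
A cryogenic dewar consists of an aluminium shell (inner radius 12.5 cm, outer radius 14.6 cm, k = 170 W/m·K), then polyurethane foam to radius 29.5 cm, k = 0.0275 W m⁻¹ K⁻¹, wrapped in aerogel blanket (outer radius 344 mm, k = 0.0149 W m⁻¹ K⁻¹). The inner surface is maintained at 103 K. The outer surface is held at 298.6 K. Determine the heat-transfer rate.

Q = 15.5 W

Treat each layer as a resistance in series:
  R_aluminium = (1/0.125 − 1/0.146)/(4πk) = 1.151/(4π·170) = 5.386×10^-4 K/W
  R_polyurethane foam = (1/0.146 − 1/0.295)/(4πk) = 3.459/(4π·0.0275) = 10.01 K/W
  R_aerogel blanket = (1/0.295 − 1/0.344)/(4πk) = 0.4829/(4π·0.0149) = 2.579 K/W
ΣR = 5.386×10^-4 + 10.01 + 2.579 = 12.59 K/W
Q = ΔT/ΣR = (103 K − 298.6 K)/12.59 = -15.5 W
(Negative Q ⇒ heat flows inward; heat gain = 15.5 W.)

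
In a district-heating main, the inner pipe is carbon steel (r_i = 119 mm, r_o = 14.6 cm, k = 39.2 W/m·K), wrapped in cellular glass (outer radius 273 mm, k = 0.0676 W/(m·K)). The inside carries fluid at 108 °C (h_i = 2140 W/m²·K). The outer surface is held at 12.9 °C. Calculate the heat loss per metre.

Q' = 64.5 W/m

Treat each layer as a resistance in series:
  R'_conv,in = 1/(2πr h) = 1/(2π·0.119·2140) = 6.250×10^-4 m·K/W
  R'_carbon steel = ln(0.146/0.119)/(2πk) = 0.2045/(2π·39.2) = 8.302×10^-4 m·K/W
  R'_cellular glass = ln(0.273/0.146)/(2πk) = 0.6259/(2π·0.0676) = 1.474 m·K/W
ΣR = 6.250×10^-4 + 8.302×10^-4 + 1.474 = 1.475 m·K/W
Q' = ΔT/ΣR = (108 °C − 12.9 °C)/1.475 = 64.5 W/m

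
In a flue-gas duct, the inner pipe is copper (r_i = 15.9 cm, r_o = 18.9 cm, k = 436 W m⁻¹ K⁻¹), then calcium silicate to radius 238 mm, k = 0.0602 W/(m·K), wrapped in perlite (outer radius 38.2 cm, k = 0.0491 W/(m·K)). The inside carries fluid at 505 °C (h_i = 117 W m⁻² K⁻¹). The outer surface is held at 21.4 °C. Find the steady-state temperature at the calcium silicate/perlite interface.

Resistance network (inner→outer):
  R'_conv,in = 1/(2πr h) = 1/(2π·0.159·117) = 0.008555 m·K/W
  R'_copper = ln(0.189/0.159)/(2πk) = 0.1728/(2π·436) = 6.309×10^-5 m·K/W
  R'_calcium silicate = ln(0.238/0.189)/(2πk) = 0.2305/(2π·0.0602) = 0.6095 m·K/W
  R'_perlite = ln(0.382/0.238)/(2πk) = 0.4731/(2π·0.0491) = 1.534 m·K/W
ΣR = 0.008555 + 6.309×10^-5 + 0.6095 + 1.534 = 2.152 m·K/W
Q' = ΔT/ΣR = (505 °C − 21.4 °C)/2.152 = 224.7 W/m
From the inner boundary to the calcium silicate/perlite interface, ΣR_partial = 0.6181 m·K/W.
T_interface = T_in − Q'·ΣR_partial = 505 °C − (224.7)(0.6181) = 366 °C

T = 366 °C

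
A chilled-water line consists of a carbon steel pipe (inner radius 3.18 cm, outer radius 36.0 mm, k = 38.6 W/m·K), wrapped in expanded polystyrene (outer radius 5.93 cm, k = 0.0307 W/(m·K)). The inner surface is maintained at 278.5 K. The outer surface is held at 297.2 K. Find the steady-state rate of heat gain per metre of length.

Q' = 7.23 W/m

Series thermal resistances, inner to outer:
  R'_carbon steel = ln(0.0360/0.0318)/(2πk) = 0.1241/(2π·38.6) = 5.115×10^-4 m·K/W
  R'_expanded polystyrene = ln(0.0593/0.0360)/(2πk) = 0.4991/(2π·0.0307) = 2.587 m·K/W
ΣR = 5.115×10^-4 + 2.587 = 2.588 m·K/W
Q' = ΔT/ΣR = (278.5 K − 297.2 K)/2.588 = -7.23 W/m
(Negative Q' ⇒ heat flows inward; heat gain = 7.23 W/m.)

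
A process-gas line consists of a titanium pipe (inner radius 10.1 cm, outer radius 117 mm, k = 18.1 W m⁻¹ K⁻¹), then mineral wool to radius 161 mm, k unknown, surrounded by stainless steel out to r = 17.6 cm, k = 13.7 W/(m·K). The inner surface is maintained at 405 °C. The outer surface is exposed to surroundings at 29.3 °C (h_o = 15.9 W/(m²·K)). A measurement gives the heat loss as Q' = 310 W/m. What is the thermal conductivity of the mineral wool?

k = 0.0441 W/m·K

ΣR = ΔT/Q' = |405 − 29.3|/310 = 1.212 m·K/W
Known resistances:
  R'_titanium = ln(0.117/0.101)/(2πk) = 0.1471/(2π·18.1) = 0.001293 m·K/W
  R'_stainless steel = ln(0.176/0.161)/(2πk) = 0.08908/(2π·13.7) = 0.001035 m·K/W
  R'_conv,out = 1/(2πr h) = 1/(2π·0.176·15.9) = 0.05687 m·K/W
R_mineral wool = ΣR − ΣR_known = 1.212 − 0.05920 = 1.153 m·K/W
ln(r₂/r₁)/(2πk) = 1.153 ⇒ k = 0.3192/(2π·1.153) = 0.0441 W/m·K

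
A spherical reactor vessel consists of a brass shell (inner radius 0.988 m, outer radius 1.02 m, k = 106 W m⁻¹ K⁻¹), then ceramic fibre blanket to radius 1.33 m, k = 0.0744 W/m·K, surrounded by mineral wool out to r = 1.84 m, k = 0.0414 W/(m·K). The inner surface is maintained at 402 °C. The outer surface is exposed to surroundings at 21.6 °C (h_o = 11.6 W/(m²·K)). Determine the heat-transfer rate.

Resistance network (inner→outer):
  R_brass = (1/0.988 − 1/1.02)/(4πk) = 0.03175/(4π·106) = 2.384×10^-5 K/W
  R_ceramic fibre blanket = (1/1.02 − 1/1.33)/(4πk) = 0.2285/(4π·0.0744) = 0.2444 K/W
  R_mineral wool = (1/1.33 − 1/1.84)/(4πk) = 0.2084/(4π·0.0414) = 0.4006 K/W
  R_conv,out = 1/(4πr²h) = 1/(4π·1.84²·11.6) = 0.002026 K/W
ΣR = 2.384×10^-5 + 0.2444 + 0.4006 + 0.002026 = 0.6470 K/W
Q = ΔT/ΣR = (402 °C − 21.6 °C)/0.6470 = 588 W

Q = 588 W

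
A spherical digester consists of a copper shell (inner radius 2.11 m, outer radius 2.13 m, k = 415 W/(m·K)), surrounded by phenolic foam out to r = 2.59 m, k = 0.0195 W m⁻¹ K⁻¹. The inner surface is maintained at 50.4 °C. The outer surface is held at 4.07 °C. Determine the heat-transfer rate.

Q = 136 W

Treat each layer as a resistance in series:
  R_copper = (1/2.11 − 1/2.13)/(4πk) = 0.004450/(4π·415) = 8.533×10^-7 K/W
  R_phenolic foam = (1/2.13 − 1/2.59)/(4πk) = 0.08338/(4π·0.0195) = 0.3403 K/W
ΣR = 8.533×10^-7 + 0.3403 = 0.3403 K/W
Q = ΔT/ΣR = (50.4 °C − 4.07 °C)/0.3403 = 136 W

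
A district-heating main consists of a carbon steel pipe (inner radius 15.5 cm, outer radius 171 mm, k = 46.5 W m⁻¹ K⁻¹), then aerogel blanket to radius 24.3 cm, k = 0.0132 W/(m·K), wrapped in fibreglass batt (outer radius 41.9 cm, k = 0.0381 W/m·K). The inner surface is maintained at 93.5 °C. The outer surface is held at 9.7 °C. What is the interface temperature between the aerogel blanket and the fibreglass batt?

Resistance network (inner→outer):
  R'_carbon steel = ln(0.171/0.155)/(2πk) = 0.09824/(2π·46.5) = 3.362×10^-4 m·K/W
  R'_aerogel blanket = ln(0.243/0.171)/(2πk) = 0.3514/(2π·0.0132) = 4.237 m·K/W
  R'_fibreglass batt = ln(0.419/0.243)/(2πk) = 0.5448/(2π·0.0381) = 2.276 m·K/W
ΣR = 3.362×10^-4 + 4.237 + 2.276 = 6.513 m·K/W
Q' = ΔT/ΣR = (93.5 °C − 9.7 °C)/6.513 = 12.87 W/m
From the inner boundary to the aerogel blanket/fibreglass batt interface, ΣR_partial = 4.237 m·K/W.
T_interface = T_in − Q'·ΣR_partial = 93.5 °C − (12.87)(4.237) = 39.0 °C

T = 39.0 °C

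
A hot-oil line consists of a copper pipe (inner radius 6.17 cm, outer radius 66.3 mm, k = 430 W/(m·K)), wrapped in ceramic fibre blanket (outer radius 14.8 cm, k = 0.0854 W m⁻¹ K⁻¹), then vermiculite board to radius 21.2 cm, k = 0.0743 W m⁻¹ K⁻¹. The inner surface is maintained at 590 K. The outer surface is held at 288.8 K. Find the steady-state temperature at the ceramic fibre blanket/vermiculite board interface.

T = 391 K

Series thermal resistances, inner to outer:
  R'_copper = ln(0.0663/0.0617)/(2πk) = 0.07191/(2π·430) = 2.661×10^-5 m·K/W
  R'_ceramic fibre blanket = ln(0.148/0.0663)/(2πk) = 0.8030/(2π·0.0854) = 1.497 m·K/W
  R'_vermiculite board = ln(0.212/0.148)/(2πk) = 0.3594/(2π·0.0743) = 0.7698 m·K/W
ΣR = 2.661×10^-5 + 1.497 + 0.7698 = 2.267 m·K/W
Q' = ΔT/ΣR = (590 K − 288.8 K)/2.267 = 132.9 W/m
From the inner boundary to the ceramic fibre blanket/vermiculite board interface, ΣR_partial = 1.497 m·K/W.
T_interface = T_in − Q'·ΣR_partial = 590 K − (132.9)(1.497) = 391 K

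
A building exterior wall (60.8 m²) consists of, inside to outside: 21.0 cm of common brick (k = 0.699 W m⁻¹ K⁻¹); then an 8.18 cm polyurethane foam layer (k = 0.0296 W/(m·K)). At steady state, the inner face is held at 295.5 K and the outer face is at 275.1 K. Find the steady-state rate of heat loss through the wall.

Resistance network (inner→outer):
  R_common brick = L/(kA) = 0.210/(0.699·60.8) = 0.004941 K/W
  R_polyurethane foam = L/(kA) = 0.0818/(0.0296·60.8) = 0.04545 K/W
ΣR = 0.004941 + 0.04545 = 0.05039 K/W
Q = ΔT/ΣR = (295.5 K − 275.1 K)/0.05039 = 405 W

Q = 405 W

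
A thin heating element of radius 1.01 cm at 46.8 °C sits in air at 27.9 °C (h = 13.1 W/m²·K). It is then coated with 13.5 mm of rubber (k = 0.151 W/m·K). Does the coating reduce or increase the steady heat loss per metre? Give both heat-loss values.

Critical radius for a cylinder: r_cr = k/h = 0.0115 m = 1.15 cm.
Outer radius after coating: r₂ = 0.0101 + 0.0135 = 0.0236 m.
r₁ < r_cr < r₂: heat loss rises to a maximum at r_cr then falls. Whether the coating helps depends on whether Q(r₂) has dropped back below Q(r₁).
Bare: R = 1/(2πr₁h) = 1.203 m·K/W; Q = 18.9/1.203 = 15.7 W/m.
Coated: R = R_cond + R_conv = 1.409 m·K/W; Q = 18.9/1.409 = 13.4 W/m.

reduces: 15.7 → 13.4 W/m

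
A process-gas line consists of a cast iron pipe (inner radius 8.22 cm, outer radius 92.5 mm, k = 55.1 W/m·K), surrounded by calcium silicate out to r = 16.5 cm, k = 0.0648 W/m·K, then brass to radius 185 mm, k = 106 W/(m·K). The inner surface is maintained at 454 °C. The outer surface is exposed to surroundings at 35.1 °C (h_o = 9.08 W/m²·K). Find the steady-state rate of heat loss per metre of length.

Q' = 276 W/m

Resistance network (inner→outer):
  R'_cast iron = ln(0.0925/0.0822)/(2πk) = 0.1181/(2π·55.1) = 3.410×10^-4 m·K/W
  R'_calcium silicate = ln(0.165/0.0925)/(2πk) = 0.5787/(2π·0.0648) = 1.421 m·K/W
  R'_brass = ln(0.185/0.165)/(2πk) = 0.1144/(2π·106) = 1.718×10^-4 m·K/W
  R'_conv,out = 1/(2πr h) = 1/(2π·0.185·9.08) = 0.09475 m·K/W
ΣR = 3.410×10^-4 + 1.421 + 1.718×10^-4 + 0.09475 = 1.516 m·K/W
Q' = ΔT/ΣR = (454 °C − 35.1 °C)/1.516 = 276 W/m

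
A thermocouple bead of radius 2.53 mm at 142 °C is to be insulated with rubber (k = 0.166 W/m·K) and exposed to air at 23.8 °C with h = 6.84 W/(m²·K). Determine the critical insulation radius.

For a sphere, r_cr = 2k_ins/h = 2·0.166/6.84 = 0.0485 m = 4.85 cm

r_cr = 4.85 cm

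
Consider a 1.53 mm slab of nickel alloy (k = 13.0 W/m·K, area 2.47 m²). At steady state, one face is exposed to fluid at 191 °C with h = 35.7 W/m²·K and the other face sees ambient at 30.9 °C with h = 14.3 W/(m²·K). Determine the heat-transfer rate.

Q = 4.03 kW

Treat each layer as a resistance in series:
  R_conv,in = 1/(hA) = 1/(35.7·2.47) = 0.01134 K/W
  R_nickel alloy = L/(kA) = 0.00153/(13.0·2.47) = 4.765×10^-5 K/W
  R_conv,out = 1/(hA) = 1/(14.3·2.47) = 0.02831 K/W
ΣR = 0.01134 + 4.765×10^-5 + 0.02831 = 0.03970 K/W
Q = ΔT/ΣR = (191 °C − 30.9 °C)/0.03970 = 4030 W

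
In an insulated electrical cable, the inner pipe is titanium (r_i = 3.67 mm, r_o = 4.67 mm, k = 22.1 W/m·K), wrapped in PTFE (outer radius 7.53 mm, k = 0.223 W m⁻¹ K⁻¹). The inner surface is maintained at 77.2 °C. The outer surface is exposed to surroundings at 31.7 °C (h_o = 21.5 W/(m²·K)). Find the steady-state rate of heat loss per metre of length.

Q' = 34.3 W/m

Resistance network (inner→outer):
  R'_titanium = ln(0.00467/0.00367)/(2πk) = 0.2410/(2π·22.1) = 0.001735 m·K/W
  R'_PTFE = ln(0.00753/0.00467)/(2πk) = 0.4777/(2π·0.223) = 0.3410 m·K/W
  R'_conv,out = 1/(2πr h) = 1/(2π·0.00753·21.5) = 0.9831 m·K/W
ΣR = 0.001735 + 0.3410 + 0.9831 = 1.326 m·K/W
Q' = ΔT/ΣR = (77.2 °C − 31.7 °C)/1.326 = 34.3 W/m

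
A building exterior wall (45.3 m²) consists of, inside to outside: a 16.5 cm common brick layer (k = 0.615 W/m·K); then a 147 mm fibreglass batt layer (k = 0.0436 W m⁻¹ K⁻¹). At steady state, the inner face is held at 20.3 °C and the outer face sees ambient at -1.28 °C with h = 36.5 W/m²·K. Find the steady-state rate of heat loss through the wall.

Series thermal resistances, inner to outer:
  R_common brick = L/(kA) = 0.165/(0.615·45.3) = 0.005923 K/W
  R_fibreglass batt = L/(kA) = 0.147/(0.0436·45.3) = 0.07443 K/W
  R_conv,out = 1/(hA) = 1/(36.5·45.3) = 6.048×10^-4 K/W
ΣR = 0.005923 + 0.07443 + 6.048×10^-4 = 0.08096 K/W
Q = ΔT/ΣR = (20.3 °C − -1.28 °C)/0.08096 = 267 W

Q = 267 W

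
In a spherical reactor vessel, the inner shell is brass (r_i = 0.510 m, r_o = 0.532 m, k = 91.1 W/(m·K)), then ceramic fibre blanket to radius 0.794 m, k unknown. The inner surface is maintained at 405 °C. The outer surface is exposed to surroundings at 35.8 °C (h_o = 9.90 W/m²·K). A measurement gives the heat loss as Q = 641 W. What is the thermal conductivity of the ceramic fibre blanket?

k = 0.0876 W/m·K

ΣR = ΔT/Q = |405 − 35.8|/641 = 0.5760 K/W
Known resistances:
  R_brass = (1/0.510 − 1/0.532)/(4πk) = 0.08109/(4π·91.1) = 7.083×10^-5 K/W
  R_conv,out = 1/(4πr²h) = 1/(4π·0.794²·9.90) = 0.01275 K/W
R_ceramic fibre blanket = ΣR − ΣR_known = 0.5760 − 0.01282 = 0.5632 K/W
(1/r₁−1/r₂)/(4πk) = 0.5632 ⇒ k = 0.6203/(4π·0.5632) = 0.0876 W/m·K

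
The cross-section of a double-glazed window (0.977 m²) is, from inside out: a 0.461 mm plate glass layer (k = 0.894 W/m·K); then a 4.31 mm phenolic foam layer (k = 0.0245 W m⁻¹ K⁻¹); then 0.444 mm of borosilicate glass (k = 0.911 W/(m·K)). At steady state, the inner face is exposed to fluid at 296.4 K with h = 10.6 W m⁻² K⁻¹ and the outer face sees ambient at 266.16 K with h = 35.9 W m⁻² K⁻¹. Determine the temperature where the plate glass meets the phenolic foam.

Resistance network (inner→outer):
  R_conv,in = 1/(hA) = 1/(10.6·0.977) = 0.09656 K/W
  R_plate glass = L/(kA) = 4.61×10^-4/(0.894·0.977) = 5.278×10^-4 K/W
  R_phenolic foam = L/(kA) = 0.00431/(0.0245·0.977) = 0.1801 K/W
  R_borosilicate glass = L/(kA) = 4.44×10^-4/(0.911·0.977) = 4.989×10^-4 K/W
  R_conv,out = 1/(hA) = 1/(35.9·0.977) = 0.02851 K/W
ΣR = 0.09656 + 5.278×10^-4 + 0.1801 + 4.989×10^-4 + 0.02851 = 0.3062 K/W
Q = ΔT/ΣR = (296.4 K − 266.16 K)/0.3062 = 98.76 W
From the inner boundary to the plate glass/phenolic foam interface, ΣR_partial = 0.09709 K/W.
T_interface = T_in − Q·ΣR_partial = 296.4 K − (98.76)(0.09709) = 286.8 K

T = 286.8 K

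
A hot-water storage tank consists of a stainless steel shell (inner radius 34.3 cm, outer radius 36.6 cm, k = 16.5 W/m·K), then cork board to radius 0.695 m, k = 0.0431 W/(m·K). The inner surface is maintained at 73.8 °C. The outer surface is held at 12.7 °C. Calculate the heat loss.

Resistance network (inner→outer):
  R_stainless steel = (1/0.343 − 1/0.366)/(4πk) = 0.1832/(4π·16.5) = 8.836×10^-4 K/W
  R_cork board = (1/0.366 − 1/0.695)/(4πk) = 1.293/(4π·0.0431) = 2.388 K/W
ΣR = 8.836×10^-4 + 2.388 = 2.389 K/W
Q = ΔT/ΣR = (73.8 °C − 12.7 °C)/2.389 = 25.6 W

Q = 25.6 W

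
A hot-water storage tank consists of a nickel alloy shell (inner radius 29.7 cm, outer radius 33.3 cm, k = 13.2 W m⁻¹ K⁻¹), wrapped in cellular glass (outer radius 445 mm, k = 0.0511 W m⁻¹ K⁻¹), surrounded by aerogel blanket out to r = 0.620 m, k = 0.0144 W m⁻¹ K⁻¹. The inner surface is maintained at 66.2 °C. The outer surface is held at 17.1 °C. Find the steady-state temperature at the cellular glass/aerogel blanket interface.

Resistance network (inner→outer):
  R_nickel alloy = (1/0.297 − 1/0.333)/(4πk) = 0.3640/(4π·13.2) = 0.002194 K/W
  R_cellular glass = (1/0.333 − 1/0.445)/(4πk) = 0.7558/(4π·0.0511) = 1.177 K/W
  R_aerogel blanket = (1/0.445 − 1/0.620)/(4πk) = 0.6343/(4π·0.0144) = 3.505 K/W
ΣR = 0.002194 + 1.177 + 3.505 = 4.684 K/W
Q = ΔT/ΣR = (66.2 °C − 17.1 °C)/4.684 = 10.48 W
From the inner boundary to the cellular glass/aerogel blanket interface, ΣR_partial = 1.179 K/W.
T_interface = T_in − Q·ΣR_partial = 66.2 °C − (10.48)(1.179) = 53.8 °C

T = 53.8 °C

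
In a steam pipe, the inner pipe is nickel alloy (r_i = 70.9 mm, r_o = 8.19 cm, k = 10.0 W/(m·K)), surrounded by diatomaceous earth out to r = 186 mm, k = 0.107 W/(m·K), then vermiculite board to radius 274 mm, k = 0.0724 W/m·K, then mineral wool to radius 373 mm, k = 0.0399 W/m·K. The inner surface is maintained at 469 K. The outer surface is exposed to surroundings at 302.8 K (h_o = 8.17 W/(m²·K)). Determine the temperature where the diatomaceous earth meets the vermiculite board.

Series thermal resistances, inner to outer:
  R'_nickel alloy = ln(0.0819/0.0709)/(2πk) = 0.1442/(2π·10.0) = 0.002295 m·K/W
  R'_diatomaceous earth = ln(0.186/0.0819)/(2πk) = 0.8202/(2π·0.107) = 1.220 m·K/W
  R'_vermiculite board = ln(0.274/0.186)/(2πk) = 0.3874/(2π·0.0724) = 0.8516 m·K/W
  R'_mineral wool = ln(0.373/0.274)/(2πk) = 0.3085/(2π·0.0399) = 1.230 m·K/W
  R'_conv,out = 1/(2πr h) = 1/(2π·0.373·8.17) = 0.05223 m·K/W
ΣR = 0.002295 + 1.220 + 0.8516 + 1.230 + 0.05223 = 3.356 m·K/W
Q' = ΔT/ΣR = (469 K − 302.8 K)/3.356 = 49.52 W/m
From the inner boundary to the diatomaceous earth/vermiculite board interface, ΣR_partial = 1.222 m·K/W.
T_interface = T_in − Q'·ΣR_partial = 469 K − (49.52)(1.222) = 408 K

T = 408 K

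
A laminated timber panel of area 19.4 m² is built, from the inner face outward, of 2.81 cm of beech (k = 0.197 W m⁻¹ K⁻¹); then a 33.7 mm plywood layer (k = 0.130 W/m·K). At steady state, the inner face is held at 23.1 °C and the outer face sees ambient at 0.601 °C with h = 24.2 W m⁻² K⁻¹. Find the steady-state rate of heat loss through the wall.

Q = 985 W

Resistance network (inner→outer):
  R_beech = L/(kA) = 0.0281/(0.197·19.4) = 0.007353 K/W
  R_plywood = L/(kA) = 0.0337/(0.130·19.4) = 0.01336 K/W
  R_conv,out = 1/(hA) = 1/(24.2·19.4) = 0.002130 K/W
ΣR = 0.007353 + 0.01336 + 0.002130 = 0.02284 K/W
Q = ΔT/ΣR = (23.1 °C − 0.601 °C)/0.02284 = 985 W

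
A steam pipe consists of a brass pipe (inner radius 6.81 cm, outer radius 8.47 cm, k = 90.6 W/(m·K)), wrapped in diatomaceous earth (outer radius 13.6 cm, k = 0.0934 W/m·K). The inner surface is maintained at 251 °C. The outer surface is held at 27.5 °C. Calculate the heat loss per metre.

Q' = 277 W/m

Resistance network (inner→outer):
  R'_brass = ln(0.0847/0.0681)/(2πk) = 0.2181/(2π·90.6) = 3.832×10^-4 m·K/W
  R'_diatomaceous earth = ln(0.136/0.0847)/(2πk) = 0.4735/(2π·0.0934) = 0.8069 m·K/W
ΣR = 3.832×10^-4 + 0.8069 = 0.8073 m·K/W
Q' = ΔT/ΣR = (251 °C − 27.5 °C)/0.8073 = 277 W/m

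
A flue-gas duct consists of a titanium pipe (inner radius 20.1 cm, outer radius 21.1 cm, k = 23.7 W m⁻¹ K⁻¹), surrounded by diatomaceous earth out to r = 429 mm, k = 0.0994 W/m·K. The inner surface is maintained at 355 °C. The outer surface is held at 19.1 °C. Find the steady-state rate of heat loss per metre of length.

Q' = 296 W/m

Series thermal resistances, inner to outer:
  R'_titanium = ln(0.211/0.201)/(2πk) = 0.04855/(2π·23.7) = 3.261×10^-4 m·K/W
  R'_diatomaceous earth = ln(0.429/0.211)/(2πk) = 0.7096/(2π·0.0994) = 1.136 m·K/W
ΣR = 3.261×10^-4 + 1.136 = 1.136 m·K/W
Q' = ΔT/ΣR = (355 °C − 19.1 °C)/1.136 = 296 W/m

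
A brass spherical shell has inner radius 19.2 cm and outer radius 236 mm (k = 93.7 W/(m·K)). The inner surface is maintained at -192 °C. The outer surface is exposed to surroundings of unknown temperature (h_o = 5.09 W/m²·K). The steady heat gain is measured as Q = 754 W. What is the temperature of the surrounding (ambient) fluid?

T_out = 20.3 °C

Sum the resistances:
  R_brass = (1/0.192 − 1/0.236)/(4πk) = 0.9710/(4π·93.7) = 8.247×10^-4 K/W
  R_conv,out = 1/(4πr²h) = 1/(4π·0.236²·5.09) = 0.2807 K/W
ΣR = 0.2815 K/W
ΔT = Q·ΣR = 754 × 0.2815 = 212.3 K
Heat flows inward, so T_out = T_in + ΔT = -192 + 212.3 = 20.3 °C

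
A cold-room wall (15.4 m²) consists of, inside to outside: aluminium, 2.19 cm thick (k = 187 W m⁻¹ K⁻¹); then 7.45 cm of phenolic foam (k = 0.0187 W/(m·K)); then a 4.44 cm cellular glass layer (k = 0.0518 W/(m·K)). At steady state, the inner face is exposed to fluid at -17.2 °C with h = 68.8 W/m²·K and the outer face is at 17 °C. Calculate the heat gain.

Series thermal resistances, inner to outer:
  R_conv,in = 1/(hA) = 1/(68.8·15.4) = 9.438×10^-4 K/W
  R_aluminium = L/(kA) = 0.0219/(187·15.4) = 7.605×10^-6 K/W
  R_phenolic foam = L/(kA) = 0.0745/(0.0187·15.4) = 0.2587 K/W
  R_cellular glass = L/(kA) = 0.0444/(0.0518·15.4) = 0.05566 K/W
ΣR = 9.438×10^-4 + 7.605×10^-6 + 0.2587 + 0.05566 = 0.3153 K/W
Q = ΔT/ΣR = (-17.2 °C − 17 °C)/0.3153 = -108 W
(Negative Q ⇒ heat flows inward; heat gain = 108 W.)

Q = 108 W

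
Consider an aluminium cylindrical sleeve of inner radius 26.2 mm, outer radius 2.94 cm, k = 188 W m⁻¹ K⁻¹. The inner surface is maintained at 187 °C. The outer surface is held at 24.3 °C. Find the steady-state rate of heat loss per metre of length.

Q' = 2πk·ΔT/ln(r₂/r₁) = 2π × 188 × 162.7 / ln(0.0294/0.0262) = 1.67×10^6 W/m

Q' = 1670 kW/m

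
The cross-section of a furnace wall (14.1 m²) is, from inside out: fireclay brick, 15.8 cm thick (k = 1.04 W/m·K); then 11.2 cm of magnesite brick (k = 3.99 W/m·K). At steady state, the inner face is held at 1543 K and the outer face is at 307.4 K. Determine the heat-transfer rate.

Series thermal resistances, inner to outer:
  R_fireclay brick = L/(kA) = 0.158/(1.04·14.1) = 0.01077 K/W
  R_magnesite brick = L/(kA) = 0.112/(3.99·14.1) = 0.001991 K/W
ΣR = 0.01077 + 0.001991 = 0.01276 K/W
Q = ΔT/ΣR = (1543 K − 307.4 K)/0.01276 = 96800 W

Q = 96.8 kW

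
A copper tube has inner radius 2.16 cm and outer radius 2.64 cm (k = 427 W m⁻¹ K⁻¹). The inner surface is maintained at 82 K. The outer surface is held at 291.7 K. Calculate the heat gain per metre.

Q' = 2πk·ΔT/ln(r₂/r₁) = 2π × 427 × 209.7 / ln(0.0264/0.0216) = 2.80×10^6 W/m

Q' = 2.80×10^6 W/m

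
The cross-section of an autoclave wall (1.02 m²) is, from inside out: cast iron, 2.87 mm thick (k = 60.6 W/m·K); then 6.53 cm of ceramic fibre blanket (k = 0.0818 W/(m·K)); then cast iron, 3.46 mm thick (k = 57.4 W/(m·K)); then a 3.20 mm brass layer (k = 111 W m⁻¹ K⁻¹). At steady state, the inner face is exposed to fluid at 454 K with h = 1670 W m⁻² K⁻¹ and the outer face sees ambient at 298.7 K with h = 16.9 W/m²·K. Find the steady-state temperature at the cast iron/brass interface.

T = 309.4 K

Resistance network (inner→outer):
  R_conv,in = 1/(hA) = 1/(1670·1.02) = 5.871×10^-4 K/W
  R_cast iron = L/(kA) = 0.00287/(60.6·1.02) = 4.643×10^-5 K/W
  R_ceramic fibre blanket = L/(kA) = 0.0653/(0.0818·1.02) = 0.7826 K/W
  R_cast iron = L/(kA) = 0.00346/(57.4·1.02) = 5.910×10^-5 K/W
  R_brass = L/(kA) = 0.00320/(111·1.02) = 2.826×10^-5 K/W
  R_conv,out = 1/(hA) = 1/(16.9·1.02) = 0.05801 K/W
ΣR = 5.871×10^-4 + 4.643×10^-5 + 0.7826 + 5.910×10^-5 + 2.826×10^-5 + 0.05801 = 0.8413 K/W
Q = ΔT/ΣR = (454 K − 298.7 K)/0.8413 = 184.6 W
From the inner boundary to the cast iron/brass interface, ΣR_partial = 0.7833 K/W.
T_interface = T_in − Q·ΣR_partial = 454 K − (184.6)(0.7833) = 309.4 K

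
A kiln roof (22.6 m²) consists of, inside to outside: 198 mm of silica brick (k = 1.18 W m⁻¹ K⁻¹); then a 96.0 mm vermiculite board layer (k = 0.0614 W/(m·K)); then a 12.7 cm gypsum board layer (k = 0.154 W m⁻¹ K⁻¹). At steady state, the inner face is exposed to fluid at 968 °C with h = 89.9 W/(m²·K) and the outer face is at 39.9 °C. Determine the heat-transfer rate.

Q = 8.17 kW

Series thermal resistances, inner to outer:
  R_conv,in = 1/(hA) = 1/(89.9·22.6) = 4.922×10^-4 K/W
  R_silica brick = L/(kA) = 0.198/(1.18·22.6) = 0.007425 K/W
  R_vermiculite board = L/(kA) = 0.0960/(0.0614·22.6) = 0.06918 K/W
  R_gypsum board = L/(kA) = 0.127/(0.154·22.6) = 0.03649 K/W
ΣR = 4.922×10^-4 + 0.007425 + 0.06918 + 0.03649 = 0.1136 K/W
Q = ΔT/ΣR = (968 °C − 39.9 °C)/0.1136 = 8170 W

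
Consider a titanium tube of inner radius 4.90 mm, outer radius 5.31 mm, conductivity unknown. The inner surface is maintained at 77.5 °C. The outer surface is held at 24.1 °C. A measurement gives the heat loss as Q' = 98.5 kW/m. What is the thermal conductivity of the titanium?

k = 23.6 W/m·K

ΣR = ΔT/Q' = |77.5 − 24.1|/98500 = 5.421×10^-4 m·K/W
ln(r₂/r₁)/(2πk) = 5.421×10^-4 ⇒ k = 0.08036/(2π·5.421×10^-4) = 23.6 W/m·K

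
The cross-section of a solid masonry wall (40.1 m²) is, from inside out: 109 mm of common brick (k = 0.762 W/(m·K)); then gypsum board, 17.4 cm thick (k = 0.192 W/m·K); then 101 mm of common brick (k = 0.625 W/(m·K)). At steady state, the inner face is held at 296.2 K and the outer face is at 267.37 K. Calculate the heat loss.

Q = 955 W

Series thermal resistances, inner to outer:
  R_common brick = L/(kA) = 0.109/(0.762·40.1) = 0.003567 K/W
  R_gypsum board = L/(kA) = 0.174/(0.192·40.1) = 0.02260 K/W
  R_common brick = L/(kA) = 0.101/(0.625·40.1) = 0.004030 K/W
ΣR = 0.003567 + 0.02260 + 0.004030 = 0.03020 K/W
Q = ΔT/ΣR = (296.2 K − 267.37 K)/0.03020 = 955 W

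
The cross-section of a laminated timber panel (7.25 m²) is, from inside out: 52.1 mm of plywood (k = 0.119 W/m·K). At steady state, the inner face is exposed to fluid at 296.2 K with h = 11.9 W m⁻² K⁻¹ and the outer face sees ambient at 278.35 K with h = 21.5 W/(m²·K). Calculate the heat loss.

Q = 228 W

Series thermal resistances, inner to outer:
  R_conv,in = 1/(hA) = 1/(11.9·7.25) = 0.01159 K/W
  R_plywood = L/(kA) = 0.0521/(0.119·7.25) = 0.06039 K/W
  R_conv,out = 1/(hA) = 1/(21.5·7.25) = 0.006415 K/W
ΣR = 0.01159 + 0.06039 + 0.006415 = 0.07839 K/W
Q = ΔT/ΣR = (296.2 K − 278.35 K)/0.07839 = 228 W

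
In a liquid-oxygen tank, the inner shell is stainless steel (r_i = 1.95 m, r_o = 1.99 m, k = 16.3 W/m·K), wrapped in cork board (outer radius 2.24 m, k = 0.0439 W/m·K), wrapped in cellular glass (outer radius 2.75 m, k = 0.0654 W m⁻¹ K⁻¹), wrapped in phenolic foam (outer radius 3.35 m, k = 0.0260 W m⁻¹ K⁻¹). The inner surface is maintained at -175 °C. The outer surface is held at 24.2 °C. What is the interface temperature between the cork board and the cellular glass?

T = -125 °C

Series thermal resistances, inner to outer:
  R_stainless steel = (1/1.95 − 1/1.99)/(4πk) = 0.01031/(4π·16.3) = 5.032×10^-5 K/W
  R_cork board = (1/1.99 − 1/2.24)/(4πk) = 0.05608/(4π·0.0439) = 0.1017 K/W
  R_cellular glass = (1/2.24 − 1/2.75)/(4πk) = 0.08279/(4π·0.0654) = 0.1007 K/W
  R_phenolic foam = (1/2.75 − 1/3.35)/(4πk) = 0.06513/(4π·0.0260) = 0.1993 K/W
ΣR = 5.032×10^-5 + 0.1017 + 0.1007 + 0.1993 = 0.4018 K/W
Q = ΔT/ΣR = (-175 °C − 24.2 °C)/0.4018 = -495.8 W
From the inner boundary to the cork board/cellular glass interface, ΣR_partial = 0.1018 K/W.
T_interface = T_in − Q·ΣR_partial = -175 °C − (-495.8)(0.1018) = -125 °C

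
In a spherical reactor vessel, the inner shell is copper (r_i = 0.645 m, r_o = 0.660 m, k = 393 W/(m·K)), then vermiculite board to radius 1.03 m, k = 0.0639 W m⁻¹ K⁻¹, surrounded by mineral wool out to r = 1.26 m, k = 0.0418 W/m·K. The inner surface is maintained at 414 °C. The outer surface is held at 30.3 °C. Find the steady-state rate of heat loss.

Q = 378 W

Series thermal resistances, inner to outer:
  R_copper = (1/0.645 − 1/0.660)/(4πk) = 0.03524/(4π·393) = 7.135×10^-6 K/W
  R_vermiculite board = (1/0.660 − 1/1.03)/(4πk) = 0.5443/(4π·0.0639) = 0.6778 K/W
  R_mineral wool = (1/1.03 − 1/1.26)/(4πk) = 0.1772/(4π·0.0418) = 0.3374 K/W
ΣR = 7.135×10^-6 + 0.6778 + 0.3374 = 1.015 K/W
Q = ΔT/ΣR = (414 °C − 30.3 °C)/1.015 = 378 W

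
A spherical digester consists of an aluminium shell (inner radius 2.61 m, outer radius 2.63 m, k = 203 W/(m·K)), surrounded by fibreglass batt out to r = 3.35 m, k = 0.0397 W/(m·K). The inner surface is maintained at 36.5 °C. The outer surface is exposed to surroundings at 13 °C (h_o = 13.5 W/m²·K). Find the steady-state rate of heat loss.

Resistance network (inner→outer):
  R_aluminium = (1/2.61 − 1/2.63)/(4πk) = 0.002914/(4π·203) = 1.142×10^-6 K/W
  R_fibreglass batt = (1/2.63 − 1/3.35)/(4πk) = 0.08172/(4π·0.0397) = 0.1638 K/W
  R_conv,out = 1/(4πr²h) = 1/(4π·3.35²·13.5) = 5.253×10^-4 K/W
ΣR = 1.142×10^-6 + 0.1638 + 5.253×10^-4 = 0.1643 K/W
Q = ΔT/ΣR = (36.5 °C − 13 °C)/0.1643 = 143 W

Q = 143 W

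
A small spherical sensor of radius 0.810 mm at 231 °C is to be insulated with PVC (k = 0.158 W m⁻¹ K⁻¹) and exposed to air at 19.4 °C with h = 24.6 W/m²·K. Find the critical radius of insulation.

For a sphere, r_cr = 2k_ins/h = 2·0.158/24.6 = 0.0128 m = 1.28 cm

r_cr = 1.28 cm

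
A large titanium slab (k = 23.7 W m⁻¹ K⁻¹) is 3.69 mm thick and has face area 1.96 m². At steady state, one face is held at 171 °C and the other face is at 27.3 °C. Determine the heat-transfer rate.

Q = 1810 kW

Q = kA·ΔT/L = 23.7 × 1.96 × |171 °C − 27.3 °C| / 0.00369 = 1.81×10^6 W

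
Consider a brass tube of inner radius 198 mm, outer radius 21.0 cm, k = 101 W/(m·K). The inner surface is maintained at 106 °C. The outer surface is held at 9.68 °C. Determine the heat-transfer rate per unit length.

Q' = 1.04×10^6 W/m

Q' = 2πk·ΔT/ln(r₂/r₁) = 2π × 101 × 96.32 / ln(0.210/0.198) = 1.04×10^6 W/m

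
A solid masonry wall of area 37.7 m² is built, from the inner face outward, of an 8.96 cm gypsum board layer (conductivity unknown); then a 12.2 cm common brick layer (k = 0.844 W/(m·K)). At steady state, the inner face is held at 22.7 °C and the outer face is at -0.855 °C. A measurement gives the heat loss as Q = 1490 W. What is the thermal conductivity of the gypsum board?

k = 0.198 W/m·K

ΣR = ΔT/Q = |22.7 − -0.855|/1490 = 0.01581 K/W
Known resistances:
  R_common brick = L/(kA) = 0.122/(0.844·37.7) = 0.003834 K/W
R_gypsum board = ΣR − ΣR_known = 0.01581 − 0.003834 = 0.01198 K/W
L/(kA) = 0.01198 ⇒ k = 0.0896/(0.01198·37.7) = 0.198 W/m·K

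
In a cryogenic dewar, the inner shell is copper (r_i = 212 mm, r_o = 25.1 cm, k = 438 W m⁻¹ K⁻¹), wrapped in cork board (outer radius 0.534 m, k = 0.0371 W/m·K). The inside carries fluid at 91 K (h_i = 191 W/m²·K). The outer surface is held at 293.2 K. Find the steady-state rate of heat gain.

Series thermal resistances, inner to outer:
  R_conv,in = 1/(4πr²h) = 1/(4π·0.212²·191) = 0.009270 K/W
  R_copper = (1/0.212 − 1/0.251)/(4πk) = 0.7329/(4π·438) = 1.332×10^-4 K/W
  R_cork board = (1/0.251 − 1/0.534)/(4πk) = 2.111/(4π·0.0371) = 4.529 K/W
ΣR = 0.009270 + 1.332×10^-4 + 4.529 = 4.538 K/W
Q = ΔT/ΣR = (91 K − 293.2 K)/4.538 = -44.6 W
(Negative Q ⇒ heat flows inward; heat gain = 44.6 W.)

Q = 44.6 W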